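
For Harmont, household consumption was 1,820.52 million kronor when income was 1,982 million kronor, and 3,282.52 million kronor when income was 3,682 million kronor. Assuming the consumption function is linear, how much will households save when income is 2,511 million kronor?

MPC = (3282.52 − 1820.52)/(3682 − 1982) = 1462/1700 = 0.86
a = 1820.52 − 0.86(1982) = 1820.52 − 1704.52 = 116
C = 116 + 0.86(2511) = 2275.46
S = 2511 − 2275.46 = 235.54

S = 235.54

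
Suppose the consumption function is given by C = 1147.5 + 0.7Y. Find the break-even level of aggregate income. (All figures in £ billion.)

At break-even, C = Y: 1147.5 + 0.7Y = Y
0.3Y = 1147.5, so Y = 1147.5/0.3 = 3825

Y = 3825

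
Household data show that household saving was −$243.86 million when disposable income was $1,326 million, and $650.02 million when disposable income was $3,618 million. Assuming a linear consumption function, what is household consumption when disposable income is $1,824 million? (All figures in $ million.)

MPS = ΔS/ΔY = (650.02 − (-243.86))/(3618 − 1326) = 893.88/2292 = 0.39
MPC = 1 − MPS = 0.61
Autonomous saving = -243.86 − 0.39(1326) = -761, so a = 761
C = 761 + 0.61(1824) = 761 + 1112.64 = 1873.64

C = 1873.64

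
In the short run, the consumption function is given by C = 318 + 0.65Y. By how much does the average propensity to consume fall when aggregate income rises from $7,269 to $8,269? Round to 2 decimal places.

At Y = 7269: C = 318 + 0.65(7269) = 5042.85, APC = 5042.85/7269 = 0.694
At Y = 8269: C = 5692.85, APC = 5692.85/8269 = 0.688
Fall in APC = 0.694 − 0.688 = 0.006 ≈ 0.01

ΔAPC = 0.01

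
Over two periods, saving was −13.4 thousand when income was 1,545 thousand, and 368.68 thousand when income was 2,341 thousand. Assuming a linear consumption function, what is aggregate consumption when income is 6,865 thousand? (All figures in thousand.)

C = 4324.8

MPS = ΔS/ΔY = (368.68 − (-13.4))/(2341 − 1545) = 382.08/796 = 0.48
MPC = 1 − MPS = 0.52
Autonomous saving = -13.4 − 0.48(1545) = -755, so a = 755
C = 755 + 0.52(6865) = 755 + 3569.8 = 4324.8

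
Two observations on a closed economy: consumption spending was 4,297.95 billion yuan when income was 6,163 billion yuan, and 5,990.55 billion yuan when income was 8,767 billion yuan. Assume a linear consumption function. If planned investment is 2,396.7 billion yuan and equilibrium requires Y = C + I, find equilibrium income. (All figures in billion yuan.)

Y = 7682

MPC = (5990.55 − 4297.95)/(8767 − 6163) = 1692.6/2604 = 0.65
a = 4297.95 − 0.65(6163) = 292
Equilibrium: Y = 292 + 0.65Y + 2396.7
0.35Y = 2688.7, so Y = 2688.7/0.35 = 7682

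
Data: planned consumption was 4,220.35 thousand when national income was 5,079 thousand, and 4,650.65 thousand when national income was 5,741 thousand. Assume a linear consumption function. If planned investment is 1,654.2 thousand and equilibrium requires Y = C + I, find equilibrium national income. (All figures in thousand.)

MPC = (4650.65 − 4220.35)/(5741 − 5079) = 430.3/662 = 0.65
a = 4220.35 − 0.65(5079) = 919
Equilibrium: Y = 919 + 0.65Y + 1654.2
0.35Y = 2573.2, so Y = 2573.2/0.35 = 7352

Y = 7352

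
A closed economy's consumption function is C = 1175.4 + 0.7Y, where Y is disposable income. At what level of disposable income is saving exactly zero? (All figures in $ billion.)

Y = 3918

At break-even, C = Y: 1175.4 + 0.7Y = Y
0.3Y = 1175.4, so Y = 1175.4/0.3 = 3918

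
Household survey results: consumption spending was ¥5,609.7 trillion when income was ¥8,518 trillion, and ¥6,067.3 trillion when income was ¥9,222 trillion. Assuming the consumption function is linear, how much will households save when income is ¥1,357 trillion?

MPC = (6067.3 − 5609.7)/(9222 − 8518) = 457.6/704 = 0.65
a = 5609.7 − 0.65(8518) = 5609.7 − 5536.7 = 73
C = 73 + 0.65(1357) = 955.05
S = 1357 − 955.05 = 401.95

S = 401.95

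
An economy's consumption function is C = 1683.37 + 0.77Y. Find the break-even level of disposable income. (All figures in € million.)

Y = 7319

At break-even, C = Y: 1683.37 + 0.77Y = Y
0.23Y = 1683.37, so Y = 1683.37/0.23 = 7319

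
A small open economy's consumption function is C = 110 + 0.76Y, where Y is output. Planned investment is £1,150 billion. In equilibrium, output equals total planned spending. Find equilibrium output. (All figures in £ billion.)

Y = C + I = 110 + 0.76Y + 1150
Y − 0.76Y = 1260
0.24Y = 1260, so Y = 1260/0.24 = 5250

Y = 5250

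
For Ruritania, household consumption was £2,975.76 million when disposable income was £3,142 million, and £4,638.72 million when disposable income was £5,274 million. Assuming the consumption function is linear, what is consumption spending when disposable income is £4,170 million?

MPC = (4638.72 − 2975.76)/(5274 − 3142) = 1662.96/2132 = 0.78
a = 2975.76 − 0.78(3142) = 2975.76 − 2450.76 = 525
C = 525 + 0.78(4170) = 525 + 3252.6 = 3777.6

C = 3777.6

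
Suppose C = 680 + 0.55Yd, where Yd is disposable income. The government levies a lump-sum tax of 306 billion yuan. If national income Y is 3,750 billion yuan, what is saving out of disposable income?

S = 869.8

Yd = Y − T = 3750 − 306 = 3444
C = 680 + 0.55(3444) = 680 + 1894.2 = 2574.2
S = Yd − C = 3444 − 2574.2 = 869.8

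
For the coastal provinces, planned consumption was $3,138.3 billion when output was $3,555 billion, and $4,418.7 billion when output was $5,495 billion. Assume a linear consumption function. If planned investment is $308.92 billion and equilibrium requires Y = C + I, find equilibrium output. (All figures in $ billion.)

Y = 3238

MPC = (4418.7 − 3138.3)/(5495 − 3555) = 1280.4/1940 = 0.66
a = 3138.3 − 0.66(3555) = 792
Equilibrium: Y = 792 + 0.66Y + 308.92
0.34Y = 1100.92, so Y = 1100.92/0.34 = 3238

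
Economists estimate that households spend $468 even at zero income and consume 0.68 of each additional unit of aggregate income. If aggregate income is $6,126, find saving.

C = 468 + 0.68(6126) = 468 + 4165.68 = 4633.68
S = Y − C = 6126 − 4633.68 = 1492.32

S = 1492.32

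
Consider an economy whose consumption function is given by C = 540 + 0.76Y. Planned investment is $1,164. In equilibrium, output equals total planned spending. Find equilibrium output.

Y = 7100

Y = C + I = 540 + 0.76Y + 1164
Y − 0.76Y = 1704
0.24Y = 1704, so Y = 1704/0.24 = 7100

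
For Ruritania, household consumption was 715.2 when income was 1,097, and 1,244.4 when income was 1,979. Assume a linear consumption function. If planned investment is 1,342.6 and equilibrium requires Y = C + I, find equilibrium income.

MPC = (1244.4 − 715.2)/(1979 − 1097) = 529.2/882 = 0.6
a = 715.2 − 0.6(1097) = 57
Equilibrium: Y = 57 + 0.6Y + 1342.6
0.4Y = 1399.6, so Y = 1399.6/0.4 = 3499

Y = 3499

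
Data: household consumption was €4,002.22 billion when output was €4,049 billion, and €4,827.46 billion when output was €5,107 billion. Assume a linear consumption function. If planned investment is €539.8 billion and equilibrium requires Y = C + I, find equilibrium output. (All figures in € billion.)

Y = 6290

MPC = (4827.46 − 4002.22)/(5107 − 4049) = 825.24/1058 = 0.78
a = 4002.22 − 0.78(4049) = 844
Equilibrium: Y = 844 + 0.78Y + 539.8
0.22Y = 1383.8, so Y = 1383.8/0.22 = 6290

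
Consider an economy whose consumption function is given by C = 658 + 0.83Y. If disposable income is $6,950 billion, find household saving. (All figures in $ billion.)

C = 658 + 0.83(6950) = 658 + 5768.5 = 6426.5
S = Y − C = 6950 − 6426.5 = 523.5

S = 523.5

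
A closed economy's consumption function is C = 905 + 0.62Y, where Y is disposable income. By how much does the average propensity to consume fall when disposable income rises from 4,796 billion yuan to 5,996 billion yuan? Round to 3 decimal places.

ΔAPC = 0.038

At Y = 4796: C = 905 + 0.62(4796) = 3878.52, APC = 3878.52/4796 = 0.8087
At Y = 5996: C = 4622.52, APC = 4622.52/5996 = 0.7709
Fall in APC = 0.8087 − 0.7709 = 0.0378 ≈ 0.038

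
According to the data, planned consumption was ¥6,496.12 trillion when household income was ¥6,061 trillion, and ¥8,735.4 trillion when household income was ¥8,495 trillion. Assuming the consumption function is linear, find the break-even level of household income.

Y = 11500

MPC = (8735.4 − 6496.12)/(8495 − 6061) = 2239.28/2434 = 0.92
a = 6496.12 − 0.92(6061) = 6496.12 − 5576.12 = 920
Break-even: Y = a/(1−MPC) = 920/0.08 = 11500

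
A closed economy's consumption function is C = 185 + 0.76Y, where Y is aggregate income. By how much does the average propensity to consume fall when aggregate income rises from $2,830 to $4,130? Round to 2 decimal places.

At Y = 2830: C = 185 + 0.76(2830) = 2335.8, APC = 2335.8/2830 = 0.825
At Y = 4130: C = 3323.8, APC = 3323.8/4130 = 0.805
Fall in APC = 0.825 − 0.805 = 0.02

ΔAPC = 0.02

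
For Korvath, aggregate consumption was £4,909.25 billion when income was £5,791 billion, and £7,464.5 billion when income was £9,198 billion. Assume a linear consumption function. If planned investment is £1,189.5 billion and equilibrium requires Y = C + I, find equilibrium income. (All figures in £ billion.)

MPC = (7464.5 − 4909.25)/(9198 − 5791) = 2555.25/3407 = 0.75
a = 4909.25 − 0.75(5791) = 566
Equilibrium: Y = 566 + 0.75Y + 1189.5
0.25Y = 1755.5, so Y = 1755.5/0.25 = 7022

Y = 7022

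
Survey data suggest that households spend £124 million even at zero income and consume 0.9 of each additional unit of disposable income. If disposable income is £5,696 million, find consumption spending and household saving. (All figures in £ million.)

C = 124 + 0.9(5696) = 124 + 5126.4 = 5250.4
S = Y − C = 5696 − 5250.4 = 445.6

C = 5250.4; S = 445.6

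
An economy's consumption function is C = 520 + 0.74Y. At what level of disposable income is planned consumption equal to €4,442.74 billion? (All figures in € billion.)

Y = 5301

520 + 0.74Y = 4442.74
0.74Y = 3922.74, so Y = 3922.74/0.74 = 5301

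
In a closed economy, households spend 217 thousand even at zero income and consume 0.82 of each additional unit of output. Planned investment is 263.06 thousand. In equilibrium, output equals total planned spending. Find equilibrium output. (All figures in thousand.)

Y = 2667

Y = C + I = 217 + 0.82Y + 263.06
Y − 0.82Y = 480.06
0.18Y = 480.06, so Y = 480.06/0.18 = 2667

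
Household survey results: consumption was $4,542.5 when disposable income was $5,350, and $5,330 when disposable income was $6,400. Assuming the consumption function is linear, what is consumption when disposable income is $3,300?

MPC = (5330 − 4542.5)/(6400 − 5350) = 787.5/1050 = 0.75
a = 4542.5 − 0.75(5350) = 4542.5 − 4012.5 = 530
C = 530 + 0.75(3300) = 530 + 2475 = 3005

C = 3005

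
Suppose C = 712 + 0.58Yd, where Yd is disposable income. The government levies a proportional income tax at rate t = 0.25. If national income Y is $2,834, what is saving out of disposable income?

S = 180.71

Yd = (1 − 0.25)(2834) = 0.75(2834) = 2125.5
C = 712 + 0.58(2125.5) = 712 + 1232.79 = 1944.79
S = Yd − C = 2125.5 − 1944.79 = 180.71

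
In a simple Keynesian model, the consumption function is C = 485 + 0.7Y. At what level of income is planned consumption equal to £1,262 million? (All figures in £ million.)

485 + 0.7Y = 1262
0.7Y = 777, so Y = 777/0.7 = 1110

Y = 1110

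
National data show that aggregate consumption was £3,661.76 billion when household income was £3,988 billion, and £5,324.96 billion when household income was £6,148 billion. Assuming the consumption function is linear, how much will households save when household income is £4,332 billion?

MPC = (5324.96 − 3661.76)/(6148 − 3988) = 1663.2/2160 = 0.77
a = 3661.76 − 0.77(3988) = 3661.76 − 3070.76 = 591
C = 591 + 0.77(4332) = 3926.64
S = 4332 − 3926.64 = 405.36

S = 405.36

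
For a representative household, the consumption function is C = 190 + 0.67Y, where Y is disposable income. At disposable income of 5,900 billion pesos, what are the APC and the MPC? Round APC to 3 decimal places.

APC = 0.702; MPC = 0.67

MPC = 0.67 (the slope of the consumption function)
C = 190 + 0.67(5900) = 4143, so APC = 4143/5900 = 0.702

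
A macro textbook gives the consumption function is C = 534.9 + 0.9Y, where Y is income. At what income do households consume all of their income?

At break-even, C = Y: 534.9 + 0.9Y = Y
0.1Y = 534.9, so Y = 534.9/0.1 = 5349

Y = 5349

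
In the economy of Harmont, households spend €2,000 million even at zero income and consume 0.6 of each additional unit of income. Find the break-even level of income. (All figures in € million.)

At break-even, C = Y: 2000 + 0.6Y = Y
0.4Y = 2000, so Y = 2000/0.4 = 5000

Y = 5000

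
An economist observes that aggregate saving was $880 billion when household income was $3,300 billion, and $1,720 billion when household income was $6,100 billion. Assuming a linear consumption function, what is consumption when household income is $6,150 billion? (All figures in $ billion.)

C = 4415

MPS = ΔS/ΔY = (1720 − 880)/(6100 − 3300) = 840/2800 = 0.3
MPC = 1 − MPS = 0.7
Autonomous saving = 880 − 0.3(3300) = -110, so a = 110
C = 110 + 0.7(6150) = 110 + 4305 = 4415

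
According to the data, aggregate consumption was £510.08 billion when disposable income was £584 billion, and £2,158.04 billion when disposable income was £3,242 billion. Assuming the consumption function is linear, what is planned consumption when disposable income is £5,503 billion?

MPC = (2158.04 − 510.08)/(3242 − 584) = 1647.96/2658 = 0.62
a = 510.08 − 0.62(584) = 510.08 − 362.08 = 148
C = 148 + 0.62(5503) = 148 + 3411.86 = 3559.86

C = 3559.86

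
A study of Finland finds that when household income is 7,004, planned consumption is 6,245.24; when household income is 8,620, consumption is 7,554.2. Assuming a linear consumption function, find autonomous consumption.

MPC = ΔC/ΔY = (7554.2 − 6245.24)/(8620 − 7004) = 1308.96/1616 = 0.81
a = C − MPC·Y = 6245.24 − 0.81(7004) = 6245.24 − 5673.24 = 572

a = 572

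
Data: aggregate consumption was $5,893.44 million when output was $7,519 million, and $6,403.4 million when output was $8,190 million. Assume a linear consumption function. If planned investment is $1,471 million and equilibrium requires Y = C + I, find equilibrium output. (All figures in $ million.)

MPC = (6403.4 − 5893.44)/(8190 − 7519) = 509.96/671 = 0.76
a = 5893.44 − 0.76(7519) = 179
Equilibrium: Y = 179 + 0.76Y + 1471
0.24Y = 1650, so Y = 1650/0.24 = 6875

Y = 6875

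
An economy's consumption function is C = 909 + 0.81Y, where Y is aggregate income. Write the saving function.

S = -909 + 0.19Y

S = Y − C = Y − (909 + 0.81Y) = -909 + (1 − 0.81)Y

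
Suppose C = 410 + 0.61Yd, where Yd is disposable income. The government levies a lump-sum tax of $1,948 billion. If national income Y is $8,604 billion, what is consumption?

Yd = Y − T = 8604 − 1948 = 6656
C = 410 + 0.61(6656) = 410 + 4060.16 = 4470.16

C = 4470.16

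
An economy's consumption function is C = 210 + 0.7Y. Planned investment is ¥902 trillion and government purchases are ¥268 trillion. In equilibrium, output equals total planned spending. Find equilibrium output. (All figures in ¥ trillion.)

Y = C + I + G = 210 + 0.7Y + 902 + 268
Y − 0.7Y = 1380
0.3Y = 1380, so Y = 1380/0.3 = 4600

Y = 4600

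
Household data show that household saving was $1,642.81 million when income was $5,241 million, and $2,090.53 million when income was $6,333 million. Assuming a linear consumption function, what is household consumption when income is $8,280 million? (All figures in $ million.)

MPS = ΔS/ΔY = (2090.53 − 1642.81)/(6333 − 5241) = 447.72/1092 = 0.41
MPC = 1 − MPS = 0.59
Autonomous saving = 1642.81 − 0.41(5241) = -506, so a = 506
C = 506 + 0.59(8280) = 506 + 4885.2 = 5391.2

C = 5391.2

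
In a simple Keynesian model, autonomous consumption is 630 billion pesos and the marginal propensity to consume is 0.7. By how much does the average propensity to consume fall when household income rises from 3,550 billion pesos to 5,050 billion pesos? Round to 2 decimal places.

ΔAPC = 0.05

At Y = 3550: C = 630 + 0.7(3550) = 3115, APC = 3115/3550 = 0.877
At Y = 5050: C = 4165, APC = 4165/5050 = 0.825
Fall in APC = 0.877 − 0.825 = 0.052 ≈ 0.05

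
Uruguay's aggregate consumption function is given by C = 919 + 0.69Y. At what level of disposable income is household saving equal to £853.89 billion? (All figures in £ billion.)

Y = 5719

S = Y − C = -919 + 0.31Y
-919 + 0.31Y = 853.89, so 0.31Y = 1772.89 and Y = 5719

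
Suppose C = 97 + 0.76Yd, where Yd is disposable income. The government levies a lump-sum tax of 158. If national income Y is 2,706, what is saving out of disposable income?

S = 514.52

Yd = Y − T = 2706 − 158 = 2548
C = 97 + 0.76(2548) = 97 + 1936.48 = 2033.48
S = Yd − C = 2548 − 2033.48 = 514.52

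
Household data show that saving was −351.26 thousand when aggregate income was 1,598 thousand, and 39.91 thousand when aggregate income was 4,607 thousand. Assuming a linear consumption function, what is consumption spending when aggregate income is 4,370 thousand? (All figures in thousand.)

MPS = ΔS/ΔY = (39.91 − (-351.26))/(4607 − 1598) = 391.17/3009 = 0.13
MPC = 1 − MPS = 0.87
Autonomous saving = -351.26 − 0.13(1598) = -559, so a = 559
C = 559 + 0.87(4370) = 559 + 3801.9 = 4360.9

C = 4360.9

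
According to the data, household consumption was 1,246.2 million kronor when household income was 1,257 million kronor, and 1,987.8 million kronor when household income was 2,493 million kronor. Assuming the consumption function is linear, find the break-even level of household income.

Y = 1230

MPC = (1987.8 − 1246.2)/(2493 − 1257) = 741.6/1236 = 0.6
a = 1246.2 − 0.6(1257) = 1246.2 − 754.2 = 492
Break-even: Y = a/(1−MPC) = 492/0.4 = 1230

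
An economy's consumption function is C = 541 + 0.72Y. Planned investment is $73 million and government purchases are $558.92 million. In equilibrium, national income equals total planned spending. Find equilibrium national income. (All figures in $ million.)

Y = 4189

Y = C + I + G = 541 + 0.72Y + 73 + 558.92
Y − 0.72Y = 1172.92
0.28Y = 1172.92, so Y = 1172.92/0.28 = 4189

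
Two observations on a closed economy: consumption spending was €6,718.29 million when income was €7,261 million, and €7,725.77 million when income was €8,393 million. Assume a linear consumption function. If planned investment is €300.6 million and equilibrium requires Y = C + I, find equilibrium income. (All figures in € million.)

Y = 5060

MPC = (7725.77 − 6718.29)/(8393 − 7261) = 1007.48/1132 = 0.89
a = 6718.29 − 0.89(7261) = 256
Equilibrium: Y = 256 + 0.89Y + 300.6
0.11Y = 556.6, so Y = 556.6/0.11 = 5060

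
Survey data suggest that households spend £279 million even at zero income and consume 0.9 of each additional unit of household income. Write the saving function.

S = -279 + 0.1Y

S = Y − C = Y − (279 + 0.9Y) = -279 + (1 − 0.9)Y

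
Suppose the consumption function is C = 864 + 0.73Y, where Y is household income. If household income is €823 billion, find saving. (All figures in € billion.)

S = -641.79

C = 864 + 0.73(823) = 864 + 600.79 = 1464.79
S = Y − C = 823 − 1464.79 = -641.79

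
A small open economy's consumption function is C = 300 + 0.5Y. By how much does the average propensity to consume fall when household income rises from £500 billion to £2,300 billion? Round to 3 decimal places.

At Y = 500: C = 300 + 0.5(500) = 550, APC = 550/500 = 1.1000
At Y = 2300: C = 1450, APC = 1450/2300 = 0.6304
Fall in APC = 1.1000 − 0.6304 = 0.4696 ≈ 0.470

ΔAPC = 0.470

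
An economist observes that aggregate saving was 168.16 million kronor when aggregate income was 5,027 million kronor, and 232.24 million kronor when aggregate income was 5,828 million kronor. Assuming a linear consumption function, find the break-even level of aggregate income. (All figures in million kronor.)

Y = 2925

MPS = ΔS/ΔY = (232.24 − 168.16)/(5828 − 5027) = 64.08/801 = 0.08
MPC = 1 − MPS = 0.92
From S(5027) = 168.16: −a + 0.08(5027) = 168.16, so a = 402.16 − 168.16 = 234
Break-even (S = 0): Y = a/MPS = 234/0.08 = 2925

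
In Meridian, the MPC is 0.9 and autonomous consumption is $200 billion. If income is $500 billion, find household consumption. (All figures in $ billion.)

C = 650

C = 200 + 0.9(500) = 200 + 450 = 650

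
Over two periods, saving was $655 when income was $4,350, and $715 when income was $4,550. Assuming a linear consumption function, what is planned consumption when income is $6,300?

C = 5060

MPS = ΔS/ΔY = (715 − 655)/(4550 − 4350) = 60/200 = 0.3
MPC = 1 − MPS = 0.7
Autonomous saving = 655 − 0.3(4350) = -650, so a = 650
C = 650 + 0.7(6300) = 650 + 4410 = 5060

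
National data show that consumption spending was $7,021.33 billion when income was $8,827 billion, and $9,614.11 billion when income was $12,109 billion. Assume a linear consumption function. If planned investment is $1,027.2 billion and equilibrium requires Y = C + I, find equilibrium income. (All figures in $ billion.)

Y = 5120

MPC = (9614.11 − 7021.33)/(12109 − 8827) = 2592.78/3282 = 0.79
a = 7021.33 − 0.79(8827) = 48
Equilibrium: Y = 48 + 0.79Y + 1027.2
0.21Y = 1075.2, so Y = 1075.2/0.21 = 5120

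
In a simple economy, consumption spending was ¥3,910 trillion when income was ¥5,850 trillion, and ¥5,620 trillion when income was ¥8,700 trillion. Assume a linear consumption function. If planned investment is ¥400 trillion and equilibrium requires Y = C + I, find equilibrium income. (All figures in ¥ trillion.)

Y = 2000

MPC = (5620 − 3910)/(8700 − 5850) = 1710/2850 = 0.6
a = 3910 − 0.6(5850) = 400
Equilibrium: Y = 400 + 0.6Y + 400
0.4Y = 800, so Y = 800/0.4 = 2000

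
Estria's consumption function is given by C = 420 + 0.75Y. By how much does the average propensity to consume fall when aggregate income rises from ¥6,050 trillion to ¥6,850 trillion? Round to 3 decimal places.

ΔAPC = 0.008

At Y = 6050: C = 420 + 0.75(6050) = 4957.5, APC = 4957.5/6050 = 0.8194
At Y = 6850: C = 5557.5, APC = 5557.5/6850 = 0.8113
Fall in APC = 0.8194 − 0.8113 = 0.0081 ≈ 0.008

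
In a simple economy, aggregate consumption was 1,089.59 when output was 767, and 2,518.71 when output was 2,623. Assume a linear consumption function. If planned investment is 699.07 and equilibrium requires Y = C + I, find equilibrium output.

Y = 5209

MPC = (2518.71 − 1089.59)/(2623 − 767) = 1429.12/1856 = 0.77
a = 1089.59 − 0.77(767) = 499
Equilibrium: Y = 499 + 0.77Y + 699.07
0.23Y = 1198.07, so Y = 1198.07/0.23 = 5209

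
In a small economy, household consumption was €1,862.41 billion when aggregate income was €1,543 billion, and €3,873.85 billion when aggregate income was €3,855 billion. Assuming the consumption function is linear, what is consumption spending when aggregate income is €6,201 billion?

MPC = (3873.85 − 1862.41)/(3855 − 1543) = 2011.44/2312 = 0.87
a = 1862.41 − 0.87(1543) = 1862.41 − 1342.41 = 520
C = 520 + 0.87(6201) = 520 + 5394.87 = 5914.87

C = 5914.87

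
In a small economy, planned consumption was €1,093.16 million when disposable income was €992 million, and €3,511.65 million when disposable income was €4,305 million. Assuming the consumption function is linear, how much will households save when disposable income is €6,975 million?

MPC = (3511.65 − 1093.16)/(4305 − 992) = 2418.49/3313 = 0.73
a = 1093.16 − 0.73(992) = 1093.16 − 724.16 = 369
C = 369 + 0.73(6975) = 5460.75
S = 6975 − 5460.75 = 1514.25

S = 1514.25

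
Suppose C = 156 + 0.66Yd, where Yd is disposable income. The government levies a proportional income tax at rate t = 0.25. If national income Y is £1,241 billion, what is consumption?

C = 770.295

Yd = (1 − 0.25)(1241) = 0.75(1241) = 930.75
C = 156 + 0.66(930.75) = 156 + 614.295 = 770.295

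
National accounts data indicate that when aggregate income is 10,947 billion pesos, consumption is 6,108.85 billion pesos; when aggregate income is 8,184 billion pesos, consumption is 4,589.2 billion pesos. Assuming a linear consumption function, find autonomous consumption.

a = 88

MPC = ΔC/ΔY = (6108.85 − 4589.2)/(10947 − 8184) = 1519.65/2763 = 0.55
a = C − MPC·Y = 4589.2 − 0.55(8184) = 4589.2 − 4501.2 = 88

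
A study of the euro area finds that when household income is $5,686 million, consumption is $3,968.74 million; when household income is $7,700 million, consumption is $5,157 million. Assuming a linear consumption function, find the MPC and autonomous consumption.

MPC = 0.59; a = 614

MPC = ΔC/ΔY = (5157 − 3968.74)/(7700 − 5686) = 1188.26/2014 = 0.59
a = C − MPC·Y = 3968.74 − 0.59(5686) = 3968.74 − 3354.74 = 614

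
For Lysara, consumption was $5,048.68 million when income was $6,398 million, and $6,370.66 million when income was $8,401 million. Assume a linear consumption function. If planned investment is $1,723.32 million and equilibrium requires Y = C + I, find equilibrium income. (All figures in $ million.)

Y = 7498

MPC = (6370.66 − 5048.68)/(8401 − 6398) = 1321.98/2003 = 0.66
a = 5048.68 − 0.66(6398) = 826
Equilibrium: Y = 826 + 0.66Y + 1723.32
0.34Y = 2549.32, so Y = 2549.32/0.34 = 7498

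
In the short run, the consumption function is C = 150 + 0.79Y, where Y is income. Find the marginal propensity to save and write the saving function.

MPS = 0.21; S = -150 + 0.21Y

MPS = 1 − MPC = 1 − 0.79 = 0.21
S = Y − C = -150 + 0.21Y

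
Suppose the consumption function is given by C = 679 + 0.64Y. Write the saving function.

S = Y − C = Y − (679 + 0.64Y) = -679 + (1 − 0.64)Y

S = -679 + 0.36Y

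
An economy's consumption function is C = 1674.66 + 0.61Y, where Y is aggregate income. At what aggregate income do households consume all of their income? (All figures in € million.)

At break-even, C = Y: 1674.66 + 0.61Y = Y
0.39Y = 1674.66, so Y = 1674.66/0.39 = 4294

Y = 4294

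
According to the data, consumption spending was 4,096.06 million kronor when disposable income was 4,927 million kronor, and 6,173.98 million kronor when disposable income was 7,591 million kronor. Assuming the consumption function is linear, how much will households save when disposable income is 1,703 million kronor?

S = 121.66

MPC = (6173.98 − 4096.06)/(7591 − 4927) = 2077.92/2664 = 0.78
a = 4096.06 − 0.78(4927) = 4096.06 − 3843.06 = 253
C = 253 + 0.78(1703) = 1581.34
S = 1703 − 1581.34 = 121.66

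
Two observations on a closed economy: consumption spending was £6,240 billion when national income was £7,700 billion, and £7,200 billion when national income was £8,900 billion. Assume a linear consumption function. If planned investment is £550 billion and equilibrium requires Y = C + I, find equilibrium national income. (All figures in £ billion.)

MPC = (7200 − 6240)/(8900 − 7700) = 960/1200 = 0.8
a = 6240 − 0.8(7700) = 80
Equilibrium: Y = 80 + 0.8Y + 550
0.2Y = 630, so Y = 630/0.2 = 3150

Y = 3150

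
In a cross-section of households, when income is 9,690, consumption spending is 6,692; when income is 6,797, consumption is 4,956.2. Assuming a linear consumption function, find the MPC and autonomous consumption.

MPC = 0.6; a = 878

MPC = ΔC/ΔY = (6692 − 4956.2)/(9690 − 6797) = 1735.8/2893 = 0.6
a = C − MPC·Y = 4956.2 − 0.6(6797) = 4956.2 − 4078.2 = 878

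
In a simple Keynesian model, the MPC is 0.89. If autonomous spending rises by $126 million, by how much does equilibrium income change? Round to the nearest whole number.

The multiplier is 1/(1 − MPC) = 1/0.11.
ΔY = 126/0.11 = 1145.45 ≈ 1145

ΔY ≈ 1145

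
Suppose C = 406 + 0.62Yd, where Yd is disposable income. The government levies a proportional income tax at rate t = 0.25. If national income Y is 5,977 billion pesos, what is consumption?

C = 3185.305

Yd = (1 − 0.25)(5977) = 0.75(5977) = 4482.75
C = 406 + 0.62(4482.75) = 406 + 2779.305 = 3185.305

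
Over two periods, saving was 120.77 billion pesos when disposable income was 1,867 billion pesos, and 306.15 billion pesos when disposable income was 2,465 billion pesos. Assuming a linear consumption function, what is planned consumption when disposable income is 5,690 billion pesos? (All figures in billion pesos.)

C = 4384.1

MPS = ΔS/ΔY = (306.15 − 120.77)/(2465 − 1867) = 185.38/598 = 0.31
MPC = 1 − MPS = 0.69
Autonomous saving = 120.77 − 0.31(1867) = -458, so a = 458
C = 458 + 0.69(5690) = 458 + 3926.1 = 4384.1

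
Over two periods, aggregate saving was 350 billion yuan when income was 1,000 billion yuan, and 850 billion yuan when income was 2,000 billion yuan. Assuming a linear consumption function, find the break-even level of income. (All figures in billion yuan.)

MPS = ΔS/ΔY = (850 − 350)/(2000 − 1000) = 500/1000 = 0.5
MPC = 1 − MPS = 0.5
From S(1000) = 350: −a + 0.5(1000) = 350, so a = 500 − 350 = 150
Break-even (S = 0): Y = a/MPS = 150/0.5 = 300

Y = 300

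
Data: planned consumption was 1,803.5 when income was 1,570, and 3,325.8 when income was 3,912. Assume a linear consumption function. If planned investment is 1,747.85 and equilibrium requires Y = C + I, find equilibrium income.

MPC = (3325.8 − 1803.5)/(3912 − 1570) = 1522.3/2342 = 0.65
a = 1803.5 − 0.65(1570) = 783
Equilibrium: Y = 783 + 0.65Y + 1747.85
0.35Y = 2530.85, so Y = 2530.85/0.35 = 7231

Y = 7231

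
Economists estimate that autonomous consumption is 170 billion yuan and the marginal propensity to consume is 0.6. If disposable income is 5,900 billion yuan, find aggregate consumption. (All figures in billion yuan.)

C = 3710

C = 170 + 0.6(5900) = 170 + 3540 = 3710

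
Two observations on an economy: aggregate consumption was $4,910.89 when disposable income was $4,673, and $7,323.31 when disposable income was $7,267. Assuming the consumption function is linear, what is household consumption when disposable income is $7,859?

C = 7873.87

MPC = (7323.31 − 4910.89)/(7267 − 4673) = 2412.42/2594 = 0.93
a = 4910.89 − 0.93(4673) = 4910.89 − 4345.89 = 565
C = 565 + 0.93(7859) = 565 + 7308.87 = 7873.87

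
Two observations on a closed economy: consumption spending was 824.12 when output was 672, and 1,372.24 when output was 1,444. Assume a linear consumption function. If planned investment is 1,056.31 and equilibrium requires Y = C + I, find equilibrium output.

MPC = (1372.24 − 824.12)/(1444 − 672) = 548.12/772 = 0.71
a = 824.12 − 0.71(672) = 347
Equilibrium: Y = 347 + 0.71Y + 1056.31
0.29Y = 1403.31, so Y = 1403.31/0.29 = 4839

Y = 4839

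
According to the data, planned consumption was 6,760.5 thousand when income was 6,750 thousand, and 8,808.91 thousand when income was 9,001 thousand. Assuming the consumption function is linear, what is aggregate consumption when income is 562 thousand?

C = 1129.42

MPC = (8808.91 − 6760.5)/(9001 − 6750) = 2048.41/2251 = 0.91
a = 6760.5 − 0.91(6750) = 6760.5 − 6142.5 = 618
C = 618 + 0.91(562) = 618 + 511.42 = 1129.42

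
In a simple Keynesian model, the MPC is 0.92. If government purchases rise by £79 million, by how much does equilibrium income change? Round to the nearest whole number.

ΔY ≈ 988

The multiplier is 1/(1 − MPC) = 1/0.08.
ΔY = 79/0.08 = 987.50 ≈ 988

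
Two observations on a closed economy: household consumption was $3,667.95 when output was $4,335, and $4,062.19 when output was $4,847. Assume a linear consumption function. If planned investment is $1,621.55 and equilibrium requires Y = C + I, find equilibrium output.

Y = 8485

MPC = (4062.19 − 3667.95)/(4847 − 4335) = 394.24/512 = 0.77
a = 3667.95 − 0.77(4335) = 330
Equilibrium: Y = 330 + 0.77Y + 1621.55
0.23Y = 1951.55, so Y = 1951.55/0.23 = 8485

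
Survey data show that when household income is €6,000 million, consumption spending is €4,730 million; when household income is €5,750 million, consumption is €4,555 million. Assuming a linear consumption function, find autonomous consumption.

MPC = ΔC/ΔY = (4730 − 4555)/(6000 − 5750) = 175/250 = 0.7
a = C − MPC·Y = 4555 − 0.7(5750) = 4555 − 4025 = 530

a = 530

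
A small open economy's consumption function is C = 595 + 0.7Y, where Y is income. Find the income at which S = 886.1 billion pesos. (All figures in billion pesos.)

S = Y − C = -595 + 0.3Y
-595 + 0.3Y = 886.1, so 0.3Y = 1481.1 and Y = 4937

Y = 4937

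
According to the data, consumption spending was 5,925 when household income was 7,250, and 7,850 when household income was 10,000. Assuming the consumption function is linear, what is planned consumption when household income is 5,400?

C = 4630

MPC = (7850 − 5925)/(10000 − 7250) = 1925/2750 = 0.7
a = 5925 − 0.7(7250) = 5925 − 5075 = 850
C = 850 + 0.7(5400) = 850 + 3780 = 4630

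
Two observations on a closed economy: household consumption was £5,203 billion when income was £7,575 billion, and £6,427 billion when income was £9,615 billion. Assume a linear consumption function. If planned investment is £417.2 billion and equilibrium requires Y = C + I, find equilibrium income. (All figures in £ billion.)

MPC = (6427 − 5203)/(9615 − 7575) = 1224/2040 = 0.6
a = 5203 − 0.6(7575) = 658
Equilibrium: Y = 658 + 0.6Y + 417.2
0.4Y = 1075.2, so Y = 1075.2/0.4 = 2688

Y = 2688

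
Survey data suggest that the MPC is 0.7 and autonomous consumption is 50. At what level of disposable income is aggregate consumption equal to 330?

50 + 0.7Y = 330
0.7Y = 280, so Y = 280/0.7 = 400

Y = 400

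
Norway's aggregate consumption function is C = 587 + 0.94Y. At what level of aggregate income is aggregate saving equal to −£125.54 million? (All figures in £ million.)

S = Y − C = -587 + 0.06Y
-587 + 0.06Y = -125.54, so 0.06Y = 461.46 and Y = 7691

Y = 7691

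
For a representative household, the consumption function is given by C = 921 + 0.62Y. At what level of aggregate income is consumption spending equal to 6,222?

Y = 8550

921 + 0.62Y = 6222
0.62Y = 5301, so Y = 5301/0.62 = 8550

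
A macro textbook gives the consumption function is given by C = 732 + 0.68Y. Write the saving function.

S = Y − C = Y − (732 + 0.68Y) = -732 + (1 − 0.68)Y

S = -732 + 0.32Y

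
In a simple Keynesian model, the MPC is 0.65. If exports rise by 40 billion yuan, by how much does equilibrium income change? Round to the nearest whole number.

The multiplier is 1/(1 − MPC) = 1/0.35.
ΔY = 40/0.35 = 114.29 ≈ 114

ΔY ≈ 114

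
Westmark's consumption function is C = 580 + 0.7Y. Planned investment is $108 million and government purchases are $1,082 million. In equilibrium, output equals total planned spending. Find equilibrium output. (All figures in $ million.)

Y = 5900

Y = C + I + G = 580 + 0.7Y + 108 + 1082
Y − 0.7Y = 1770
0.3Y = 1770, so Y = 1770/0.3 = 5900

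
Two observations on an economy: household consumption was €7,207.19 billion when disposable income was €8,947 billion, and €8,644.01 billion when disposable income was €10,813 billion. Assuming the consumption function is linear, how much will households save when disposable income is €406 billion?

S = -224.62

MPC = (8644.01 − 7207.19)/(10813 − 8947) = 1436.82/1866 = 0.77
a = 7207.19 − 0.77(8947) = 7207.19 − 6889.19 = 318
C = 318 + 0.77(406) = 630.62
S = 406 − 630.62 = -224.62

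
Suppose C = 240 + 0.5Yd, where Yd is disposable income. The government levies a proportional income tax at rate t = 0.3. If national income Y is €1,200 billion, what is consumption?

C = 660

Yd = (1 − 0.3)(1200) = 0.7(1200) = 840
C = 240 + 0.5(840) = 240 + 420 = 660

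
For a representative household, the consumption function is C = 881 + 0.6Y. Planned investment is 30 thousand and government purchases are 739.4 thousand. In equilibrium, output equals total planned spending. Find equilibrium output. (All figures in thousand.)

Y = 4126

Y = C + I + G = 881 + 0.6Y + 30 + 739.4
Y − 0.6Y = 1650.4
0.4Y = 1650.4, so Y = 1650.4/0.4 = 4126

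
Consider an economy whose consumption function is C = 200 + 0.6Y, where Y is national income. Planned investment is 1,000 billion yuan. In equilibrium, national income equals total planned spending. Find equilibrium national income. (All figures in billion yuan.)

Y = C + I = 200 + 0.6Y + 1000
Y − 0.6Y = 1200
0.4Y = 1200, so Y = 1200/0.4 = 3000

Y = 3000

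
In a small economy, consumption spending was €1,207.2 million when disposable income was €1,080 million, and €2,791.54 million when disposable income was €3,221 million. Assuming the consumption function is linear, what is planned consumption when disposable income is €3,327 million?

C = 2869.98

MPC = (2791.54 − 1207.2)/(3221 − 1080) = 1584.34/2141 = 0.74
a = 1207.2 − 0.74(1080) = 1207.2 − 799.2 = 408
C = 408 + 0.74(3327) = 408 + 2461.98 = 2869.98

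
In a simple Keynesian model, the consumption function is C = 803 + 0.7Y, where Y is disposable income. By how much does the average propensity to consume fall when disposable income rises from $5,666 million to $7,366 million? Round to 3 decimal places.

At Y = 5666: C = 803 + 0.7(5666) = 4769.2, APC = 4769.2/5666 = 0.8417
At Y = 7366: C = 5959.2, APC = 5959.2/7366 = 0.8090
Fall in APC = 0.8417 − 0.8090 = 0.0327 ≈ 0.033

ΔAPC = 0.033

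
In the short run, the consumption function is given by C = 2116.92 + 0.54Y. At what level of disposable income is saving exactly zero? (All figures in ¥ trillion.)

Y = 4602

At break-even, C = Y: 2116.92 + 0.54Y = Y
0.46Y = 2116.92, so Y = 2116.92/0.46 = 4602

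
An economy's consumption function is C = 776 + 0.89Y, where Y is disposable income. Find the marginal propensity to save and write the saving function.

MPS = 0.11; S = -776 + 0.11Y

MPS = 1 − MPC = 1 − 0.89 = 0.11
S = Y − C = -776 + 0.11Y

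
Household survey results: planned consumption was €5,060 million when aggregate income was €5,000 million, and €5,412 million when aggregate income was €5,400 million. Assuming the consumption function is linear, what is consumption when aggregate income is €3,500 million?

C = 3740

MPC = (5412 − 5060)/(5400 − 5000) = 352/400 = 0.88
a = 5060 − 0.88(5000) = 5060 − 4400 = 660
C = 660 + 0.88(3500) = 660 + 3080 = 3740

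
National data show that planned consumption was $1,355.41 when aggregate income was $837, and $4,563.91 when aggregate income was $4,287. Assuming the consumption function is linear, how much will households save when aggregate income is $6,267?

S = -138.31

MPC = (4563.91 − 1355.41)/(4287 − 837) = 3208.5/3450 = 0.93
a = 1355.41 − 0.93(837) = 1355.41 − 778.41 = 577
C = 577 + 0.93(6267) = 6405.31
S = 6267 − 6405.31 = -138.31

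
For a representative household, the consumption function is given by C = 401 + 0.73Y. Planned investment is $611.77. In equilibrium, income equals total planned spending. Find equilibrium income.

Y = 3751

Y = C + I = 401 + 0.73Y + 611.77
Y − 0.73Y = 1012.77
0.27Y = 1012.77, so Y = 1012.77/0.27 = 3751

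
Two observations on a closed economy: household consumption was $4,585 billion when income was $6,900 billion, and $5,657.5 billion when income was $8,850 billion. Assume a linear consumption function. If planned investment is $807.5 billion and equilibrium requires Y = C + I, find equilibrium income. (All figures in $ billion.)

MPC = (5657.5 − 4585)/(8850 − 6900) = 1072.5/1950 = 0.55
a = 4585 − 0.55(6900) = 790
Equilibrium: Y = 790 + 0.55Y + 807.5
0.45Y = 1597.5, so Y = 1597.5/0.45 = 3550

Y = 3550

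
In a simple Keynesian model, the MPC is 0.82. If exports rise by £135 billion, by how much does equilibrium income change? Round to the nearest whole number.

The multiplier is 1/(1 − MPC) = 1/0.18.
ΔY = 135/0.18 = 750.00 ≈ 750

ΔY ≈ 750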